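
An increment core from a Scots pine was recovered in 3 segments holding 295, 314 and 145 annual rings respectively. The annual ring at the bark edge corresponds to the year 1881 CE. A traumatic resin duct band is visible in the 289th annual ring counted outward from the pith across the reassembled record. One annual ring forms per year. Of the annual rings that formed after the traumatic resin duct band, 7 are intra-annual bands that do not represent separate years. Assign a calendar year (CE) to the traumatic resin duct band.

1423 CE

Total annual rings = 295 + 314 + 145 = 754.
754 − 289 = 465 annual rings lie beyond the traumatic resin duct band toward the bark edge.
465 − 7 false = 458 true annual rings after the traumatic resin duct band.
Counting back 458 years from 1881 CE places the traumatic resin duct band in 1881 − 458 = 1423 CE.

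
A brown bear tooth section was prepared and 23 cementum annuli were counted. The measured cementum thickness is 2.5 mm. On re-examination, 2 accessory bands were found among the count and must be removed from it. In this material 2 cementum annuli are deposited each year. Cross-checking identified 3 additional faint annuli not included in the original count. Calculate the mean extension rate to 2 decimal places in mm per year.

True cementum annulus count = 23 − 2 + 3 = 24.
With 2 cementum annuli per year, 24 / 2 = 12 years.
Mean rate = 2.5 mm / 12 years ≈ 0.21 mm per year.

0.21 mm per year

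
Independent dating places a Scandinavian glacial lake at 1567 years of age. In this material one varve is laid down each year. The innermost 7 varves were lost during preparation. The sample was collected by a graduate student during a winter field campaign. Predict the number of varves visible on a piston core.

One varve per year gives 1567 varves over 1567 years.
1567 − 7 missed = 1560 varves expected in the prepared section.

1560 varves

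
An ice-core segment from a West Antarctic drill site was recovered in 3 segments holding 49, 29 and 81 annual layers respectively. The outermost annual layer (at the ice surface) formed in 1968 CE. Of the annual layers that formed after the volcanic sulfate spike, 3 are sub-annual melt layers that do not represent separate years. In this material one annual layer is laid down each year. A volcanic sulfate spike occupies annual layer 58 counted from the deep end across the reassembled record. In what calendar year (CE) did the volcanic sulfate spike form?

1870 CE

Total annual layers = 49 + 29 + 81 = 159.
The volcanic sulfate spike sits at annual layer 58 from the deep end, so 159 − 58 = 101 annual layers formed after it.
101 − 3 false = 98 true annual layers after the volcanic sulfate spike.
Counting back 98 years from 1968 CE places the volcanic sulfate spike in 1968 − 98 = 1870 CE.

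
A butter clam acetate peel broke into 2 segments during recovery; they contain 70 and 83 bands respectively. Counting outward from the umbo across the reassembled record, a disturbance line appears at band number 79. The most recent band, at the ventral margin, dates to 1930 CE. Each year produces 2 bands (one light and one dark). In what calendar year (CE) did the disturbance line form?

1893 CE

Total bands = 70 + 83 = 153.
153 − 79 = 74 bands lie beyond the disturbance line toward the ventral margin.
74 bands at 2 per year is 74 / 2 = 37 years.
The band at the ventral margin is 1930 CE, so the disturbance line dates to 1930 − 37 = 1893 CE.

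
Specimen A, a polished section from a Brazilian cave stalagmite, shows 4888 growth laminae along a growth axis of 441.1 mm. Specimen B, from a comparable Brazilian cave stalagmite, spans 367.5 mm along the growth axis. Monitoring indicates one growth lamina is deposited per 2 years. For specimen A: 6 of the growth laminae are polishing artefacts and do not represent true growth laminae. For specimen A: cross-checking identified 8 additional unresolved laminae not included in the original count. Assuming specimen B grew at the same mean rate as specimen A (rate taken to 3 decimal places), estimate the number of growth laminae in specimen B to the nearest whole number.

4083 growth laminae

Specimen A: after corrections the count is 4888 − 6 + 8 = 4890 growth laminae.
Specimen A: 4890 growth laminae at 2 years each span 4890 × 2 = 9780 years.
A: Mean rate = 441.1 mm / 9780 years ≈ 0.045 mm/year.
For B, 367.5 / 0.045 = 8166.67 years; at 2 years per growth lamina that is 8166.67 / 2 ≈ 4083 growth laminae.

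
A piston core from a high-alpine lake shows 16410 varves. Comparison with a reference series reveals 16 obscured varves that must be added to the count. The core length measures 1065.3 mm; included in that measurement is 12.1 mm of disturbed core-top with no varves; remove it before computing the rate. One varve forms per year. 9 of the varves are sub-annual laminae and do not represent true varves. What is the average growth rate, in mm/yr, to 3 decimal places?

Adjusted count: 16410 − 9 + 16 = 16417 varves.
The growth record spans 1065.3 − 12.1 = 1053.2 mm.
Mean rate = 1053.2 mm / 16417 years ≈ 0.064 mm/yr.

0.064 mm/yr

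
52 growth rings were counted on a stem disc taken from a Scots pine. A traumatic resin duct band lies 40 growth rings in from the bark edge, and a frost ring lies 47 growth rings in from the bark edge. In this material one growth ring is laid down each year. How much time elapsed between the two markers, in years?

The two markers are separated by 47 − 40 = 7 growth rings.
One growth ring per year makes the interval 7 years.

7 yr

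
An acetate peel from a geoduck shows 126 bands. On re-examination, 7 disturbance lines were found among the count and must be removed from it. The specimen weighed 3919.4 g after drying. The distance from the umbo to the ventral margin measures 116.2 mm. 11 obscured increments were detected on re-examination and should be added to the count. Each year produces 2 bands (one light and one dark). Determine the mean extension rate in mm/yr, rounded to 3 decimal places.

Correcting the raw count gives 126 − 7 + 11 = 130 true bands.
130 bands at 2 per year is 130 / 2 = 65 years.
116.2 mm over 65 years gives 116.2 / 65 ≈ 1.788 mm/yr.

1.788 mm/yr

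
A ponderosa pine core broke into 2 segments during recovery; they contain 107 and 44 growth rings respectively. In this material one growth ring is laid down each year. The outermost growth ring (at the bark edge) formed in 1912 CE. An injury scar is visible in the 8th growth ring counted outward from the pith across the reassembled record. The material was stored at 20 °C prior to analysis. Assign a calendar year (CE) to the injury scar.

Total growth rings = 107 + 44 = 151.
The injury scar sits at growth ring 8 from the pith, so 151 − 8 = 143 growth rings formed after it.
Counting back 143 years from 1912 CE places the injury scar in 1912 − 143 = 1769 CE.

1769 CE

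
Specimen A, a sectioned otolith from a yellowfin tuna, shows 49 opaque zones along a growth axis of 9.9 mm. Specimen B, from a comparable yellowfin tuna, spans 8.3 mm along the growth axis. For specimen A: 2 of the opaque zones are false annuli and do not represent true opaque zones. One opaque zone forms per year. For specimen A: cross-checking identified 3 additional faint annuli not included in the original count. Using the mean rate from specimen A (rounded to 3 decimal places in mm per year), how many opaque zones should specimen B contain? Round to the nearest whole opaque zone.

42 opaque zones

Specimen A: correcting the raw count gives 49 − 2 + 3 = 50 true opaque zones.
A: Mean rate = 9.9 mm / 50 years ≈ 0.198 mm per year.
For B, 8.3 / 0.198 = 41.92 years ≈ 42 opaque zones.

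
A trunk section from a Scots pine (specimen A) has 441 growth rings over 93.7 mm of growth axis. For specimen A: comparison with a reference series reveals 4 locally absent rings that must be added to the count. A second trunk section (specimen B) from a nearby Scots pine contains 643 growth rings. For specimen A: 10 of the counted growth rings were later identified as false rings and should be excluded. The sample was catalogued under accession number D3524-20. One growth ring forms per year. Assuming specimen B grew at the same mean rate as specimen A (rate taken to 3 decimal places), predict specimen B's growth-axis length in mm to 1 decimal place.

Specimen A: correcting the raw count gives 441 − 10 + 4 = 435 true growth rings.
A: Extension rate ≈ 93.7 / 435 = 0.215 mm/year.
For B, 0.215 mm/year × 643 years = 138.2 mm.

138.2 mm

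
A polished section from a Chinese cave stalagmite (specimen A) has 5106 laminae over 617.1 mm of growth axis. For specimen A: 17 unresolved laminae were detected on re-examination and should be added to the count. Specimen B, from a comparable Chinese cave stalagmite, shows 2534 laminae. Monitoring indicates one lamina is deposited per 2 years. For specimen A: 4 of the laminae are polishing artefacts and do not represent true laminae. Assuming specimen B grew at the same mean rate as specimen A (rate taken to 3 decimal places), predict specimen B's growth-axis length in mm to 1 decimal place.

304.1 mm

Specimen A: after corrections the count is 5106 − 4 + 17 = 5119 laminae.
Specimen A: 5119 laminae at 2 years each span 5119 × 2 = 10238 years.
A: Extension rate ≈ 617.1 / 10238 = 0.060 mm/year.
Specimen B: 2534 laminae at 2 years each span 2534 × 2 = 5068 years. For B, 0.060 mm/year × 5068 years = 304.1 mm.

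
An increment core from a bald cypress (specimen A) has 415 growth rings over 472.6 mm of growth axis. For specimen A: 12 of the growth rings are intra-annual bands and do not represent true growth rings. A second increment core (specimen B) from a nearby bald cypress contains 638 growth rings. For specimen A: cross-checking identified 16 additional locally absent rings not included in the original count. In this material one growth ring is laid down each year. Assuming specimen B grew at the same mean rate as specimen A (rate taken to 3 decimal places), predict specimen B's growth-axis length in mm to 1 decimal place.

719.7 mm

Specimen A: adjusted count: 415 − 12 + 16 = 419 growth rings.
A: Extension rate ≈ 472.6 / 419 = 1.128 mm/yr.
For B, 1.128 mm/year × 638 years = 719.7 mm.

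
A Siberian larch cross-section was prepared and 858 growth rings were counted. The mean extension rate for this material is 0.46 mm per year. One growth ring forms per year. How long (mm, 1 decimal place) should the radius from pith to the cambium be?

858 years of growth are recorded.
858 years at 0.46 mm/year gives 0.46 × 858 = 394.7 mm.

394.7 mm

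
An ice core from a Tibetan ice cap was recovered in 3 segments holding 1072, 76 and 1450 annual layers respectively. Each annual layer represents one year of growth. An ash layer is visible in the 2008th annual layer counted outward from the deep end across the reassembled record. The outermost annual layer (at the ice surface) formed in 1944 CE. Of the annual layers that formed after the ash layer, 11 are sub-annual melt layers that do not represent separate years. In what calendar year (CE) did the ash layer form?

1365 CE

Total annual layers = 1072 + 76 + 1450 = 2598.
Between annual layer 2008 and the ice surface there are 2598 − 2008 = 590 annual layers.
Excluding 11 false annual layers: 590 − 11 = 579.
1944 − 579 = 1365 CE.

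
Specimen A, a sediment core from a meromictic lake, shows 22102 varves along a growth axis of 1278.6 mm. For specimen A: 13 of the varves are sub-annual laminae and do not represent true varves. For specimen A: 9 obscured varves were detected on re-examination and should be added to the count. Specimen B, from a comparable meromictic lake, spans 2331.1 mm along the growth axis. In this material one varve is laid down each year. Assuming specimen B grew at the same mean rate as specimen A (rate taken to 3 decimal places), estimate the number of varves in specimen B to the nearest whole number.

Specimen A: correcting the raw count gives 22102 − 13 + 9 = 22098 true varves.
A: Extension rate ≈ 1278.6 / 22098 = 0.058 mm/year.
Specimen B: 2331.1 mm / 0.058 mm per year = 40191.38 years ≈ 40191 varves.

40191 varves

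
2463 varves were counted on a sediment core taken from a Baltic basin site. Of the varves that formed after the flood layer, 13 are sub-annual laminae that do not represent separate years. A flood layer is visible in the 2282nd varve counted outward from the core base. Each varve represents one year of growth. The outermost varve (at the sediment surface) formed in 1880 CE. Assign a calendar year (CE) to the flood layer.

1712 CE

2463 − 2282 = 181 varves lie beyond the flood layer toward the sediment surface.
Excluding 13 false varves: 181 − 13 = 168.
Counting back 168 years from 1880 CE places the flood layer in 1880 − 168 = 1712 CE.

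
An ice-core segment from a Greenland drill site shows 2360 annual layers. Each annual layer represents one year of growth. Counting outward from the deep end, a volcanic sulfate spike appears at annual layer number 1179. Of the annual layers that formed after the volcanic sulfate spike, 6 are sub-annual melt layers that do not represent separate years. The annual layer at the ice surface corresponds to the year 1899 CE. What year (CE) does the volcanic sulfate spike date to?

2360 − 1179 = 1181 annual layers lie beyond the volcanic sulfate spike toward the ice surface.
Removing the 6 false annual layers leaves 1181 − 6 = 1175 true annual layers beyond the volcanic sulfate spike.
The annual layer at the ice surface is 1899 CE, so the volcanic sulfate spike dates to 1899 − 1175 = 724 CE.

724 CE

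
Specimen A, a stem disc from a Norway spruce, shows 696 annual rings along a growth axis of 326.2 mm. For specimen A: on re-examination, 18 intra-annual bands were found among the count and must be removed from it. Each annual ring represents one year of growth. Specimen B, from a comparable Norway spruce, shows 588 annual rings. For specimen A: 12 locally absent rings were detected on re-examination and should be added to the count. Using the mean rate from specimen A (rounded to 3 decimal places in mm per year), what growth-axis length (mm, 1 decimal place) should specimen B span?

Specimen A: after corrections the count is 696 − 18 + 12 = 690 annual rings.
A: Mean rate = 326.2 mm / 690 years ≈ 0.473 mm per year.
Length of B = 0.473 × 588 = 278.1 mm.

278.1 mm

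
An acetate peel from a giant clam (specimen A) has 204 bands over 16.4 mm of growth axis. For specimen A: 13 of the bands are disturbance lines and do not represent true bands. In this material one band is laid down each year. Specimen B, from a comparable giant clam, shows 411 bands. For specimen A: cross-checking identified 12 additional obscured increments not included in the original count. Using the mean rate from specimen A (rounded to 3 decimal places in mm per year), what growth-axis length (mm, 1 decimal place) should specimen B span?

Specimen A: correcting the raw count gives 204 − 13 + 12 = 203 true bands.
A: 16.4 mm over 203 years gives 16.4 / 203 ≈ 0.081 mm/year.
Length of B = 0.081 × 411 = 33.3 mm.

33.3 mm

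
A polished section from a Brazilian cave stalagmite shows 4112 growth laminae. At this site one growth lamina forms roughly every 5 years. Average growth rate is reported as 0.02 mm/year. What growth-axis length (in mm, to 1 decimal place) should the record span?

Multiplying by 5 years per growth lamina: 4112 × 5 = 20560 years.
Length ≈ 0.02 × 20560 = 411.2 mm.

411.2 mm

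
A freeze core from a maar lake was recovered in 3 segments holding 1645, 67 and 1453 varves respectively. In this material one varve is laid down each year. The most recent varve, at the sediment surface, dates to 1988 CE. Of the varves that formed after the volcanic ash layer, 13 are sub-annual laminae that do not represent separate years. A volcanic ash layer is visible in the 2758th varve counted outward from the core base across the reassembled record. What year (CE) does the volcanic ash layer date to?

1594 CE

Total varves = 1645 + 67 + 1453 = 3165.
Between varve 2758 and the sediment surface there are 3165 − 2758 = 407 varves.
407 − 13 false = 394 true varves after the volcanic ash layer.
1988 − 394 = 1594 CE.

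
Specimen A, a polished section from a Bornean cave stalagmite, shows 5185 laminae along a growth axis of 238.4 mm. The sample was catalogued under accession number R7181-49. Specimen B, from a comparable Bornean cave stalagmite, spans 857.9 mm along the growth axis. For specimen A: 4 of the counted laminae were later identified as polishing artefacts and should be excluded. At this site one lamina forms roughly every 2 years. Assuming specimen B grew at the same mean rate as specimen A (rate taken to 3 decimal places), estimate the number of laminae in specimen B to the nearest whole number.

Specimen A: correcting the raw count gives 5185 − 4 = 5181 true laminae.
Specimen A: at 2 years per lamina, 5181 × 2 = 10362 years.
A: 238.4 mm over 10362 years gives 238.4 / 10362 ≈ 0.023 mm per year.
Specimen B: 857.9 mm / 0.023 mm per year = 37300.00 years; at 2 years per lamina that is 37300.00 / 2 ≈ 18650 laminae.

18650 laminae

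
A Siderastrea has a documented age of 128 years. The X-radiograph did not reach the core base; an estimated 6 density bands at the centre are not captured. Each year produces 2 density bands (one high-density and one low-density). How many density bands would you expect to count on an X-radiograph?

250 density bands

Expected density bands: 128 × 2 = 256.
Less the 6 uncaptured density bands: 256 − 6 = 250.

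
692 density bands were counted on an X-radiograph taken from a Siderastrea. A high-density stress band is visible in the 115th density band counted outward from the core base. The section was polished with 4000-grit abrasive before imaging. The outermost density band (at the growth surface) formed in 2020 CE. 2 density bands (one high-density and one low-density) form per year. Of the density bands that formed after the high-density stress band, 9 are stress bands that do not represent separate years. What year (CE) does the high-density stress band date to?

The high-density stress band sits at density band 115 from the core base, so 692 − 115 = 577 density bands formed after it.
577 − 9 false = 568 true density bands after the high-density stress band.
With 2 density bands per year, 568 / 2 = 284 years.
The density band at the growth surface is 2020 CE, so the high-density stress band dates to 2020 − 284 = 1736 CE.

1736 CE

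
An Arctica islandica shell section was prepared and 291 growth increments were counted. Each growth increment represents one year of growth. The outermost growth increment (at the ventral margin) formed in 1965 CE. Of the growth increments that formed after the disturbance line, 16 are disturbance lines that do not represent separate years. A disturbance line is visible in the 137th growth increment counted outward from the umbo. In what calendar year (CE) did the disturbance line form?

1827 CE

Between growth increment 137 and the ventral margin there are 291 − 137 = 154 growth increments.
Removing the 16 false growth increments leaves 154 − 16 = 138 true growth increments beyond the disturbance line.
Counting back 138 years from 1965 CE places the disturbance line in 1965 − 138 = 1827 CE.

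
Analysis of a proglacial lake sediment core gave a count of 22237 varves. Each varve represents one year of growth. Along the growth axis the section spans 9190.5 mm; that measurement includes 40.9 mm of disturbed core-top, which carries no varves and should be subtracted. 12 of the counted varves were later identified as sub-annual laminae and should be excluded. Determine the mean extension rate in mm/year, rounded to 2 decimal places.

0.41 mm/year

True varve count = 22237 − 12 = 22225.
Net length = 9190.5 − 40.9 = 9149.6 mm.
9149.6 mm over 22225 years gives 9149.6 / 22225 ≈ 0.41 mm/year.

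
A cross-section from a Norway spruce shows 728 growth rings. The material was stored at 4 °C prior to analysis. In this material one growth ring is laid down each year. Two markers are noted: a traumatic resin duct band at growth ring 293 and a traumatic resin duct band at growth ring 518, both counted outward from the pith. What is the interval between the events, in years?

225 years

518 − 293 = 225 growth rings lie between the two events.
One growth ring per year makes the interval 225 years.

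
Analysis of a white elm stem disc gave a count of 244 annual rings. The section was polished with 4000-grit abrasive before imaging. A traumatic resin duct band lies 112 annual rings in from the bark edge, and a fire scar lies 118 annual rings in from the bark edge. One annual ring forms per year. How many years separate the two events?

6 years

Separation: 118 − 112 = 6 annual rings.
One annual ring per year makes the interval 6 years.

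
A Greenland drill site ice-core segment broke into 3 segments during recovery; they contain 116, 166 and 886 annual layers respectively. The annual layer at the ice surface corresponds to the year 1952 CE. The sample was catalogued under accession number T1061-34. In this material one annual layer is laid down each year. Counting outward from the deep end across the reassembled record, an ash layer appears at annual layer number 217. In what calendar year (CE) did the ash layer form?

Total annual layers = 116 + 166 + 886 = 1168.
The ash layer sits at annual layer 217 from the deep end, so 1168 − 217 = 951 annual layers formed after it.
The annual layer at the ice surface is 1952 CE, so the ash layer dates to 1952 − 951 = 1001 CE.

1001 CE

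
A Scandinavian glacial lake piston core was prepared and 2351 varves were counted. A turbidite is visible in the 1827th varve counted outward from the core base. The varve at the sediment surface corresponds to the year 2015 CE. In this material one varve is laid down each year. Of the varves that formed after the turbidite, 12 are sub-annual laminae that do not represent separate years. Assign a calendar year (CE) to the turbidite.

1503 CE

Between varve 1827 and the sediment surface there are 2351 − 1827 = 524 varves.
524 − 12 false = 512 true varves after the turbidite.
2015 − 512 = 1503 CE.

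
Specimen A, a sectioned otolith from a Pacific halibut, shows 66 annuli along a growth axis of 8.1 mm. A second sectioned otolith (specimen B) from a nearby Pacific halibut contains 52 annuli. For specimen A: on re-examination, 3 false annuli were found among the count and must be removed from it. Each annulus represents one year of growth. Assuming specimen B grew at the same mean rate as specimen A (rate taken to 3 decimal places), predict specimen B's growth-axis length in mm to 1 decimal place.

Specimen A: correcting the raw count gives 66 − 3 = 63 true annuli.
A: Mean rate = 8.1 mm / 63 years ≈ 0.129 mm per year.
For B, 0.129 mm/year × 52 years = 6.7 mm.

6.7 mm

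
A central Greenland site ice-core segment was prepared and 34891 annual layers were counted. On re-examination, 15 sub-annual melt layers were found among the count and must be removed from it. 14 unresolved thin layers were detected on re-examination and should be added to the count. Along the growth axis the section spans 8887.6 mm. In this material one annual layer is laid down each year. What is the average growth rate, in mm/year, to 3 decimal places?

0.255 mm/year

Adjusted count: 34891 − 15 + 14 = 34890 annual layers.
Mean rate = 8887.6 mm / 34890 years ≈ 0.255 mm/year.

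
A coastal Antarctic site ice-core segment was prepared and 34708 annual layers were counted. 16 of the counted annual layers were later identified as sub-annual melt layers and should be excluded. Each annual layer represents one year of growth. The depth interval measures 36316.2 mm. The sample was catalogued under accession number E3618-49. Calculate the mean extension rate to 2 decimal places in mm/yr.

1.05 mm/yr

True annual layer count = 34708 − 16 = 34692.
Extension rate ≈ 36316.2 / 34692 = 1.05 mm/yr.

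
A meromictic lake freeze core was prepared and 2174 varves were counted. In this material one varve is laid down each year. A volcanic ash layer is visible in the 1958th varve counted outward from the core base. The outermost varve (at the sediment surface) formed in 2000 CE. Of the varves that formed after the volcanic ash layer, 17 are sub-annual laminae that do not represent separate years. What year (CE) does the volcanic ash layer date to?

1801 CE

Between varve 1958 and the sediment surface there are 2174 − 1958 = 216 varves.
216 − 17 false = 199 true varves after the volcanic ash layer.
Counting back 199 years from 2000 CE places the volcanic ash layer in 2000 − 199 = 1801 CE.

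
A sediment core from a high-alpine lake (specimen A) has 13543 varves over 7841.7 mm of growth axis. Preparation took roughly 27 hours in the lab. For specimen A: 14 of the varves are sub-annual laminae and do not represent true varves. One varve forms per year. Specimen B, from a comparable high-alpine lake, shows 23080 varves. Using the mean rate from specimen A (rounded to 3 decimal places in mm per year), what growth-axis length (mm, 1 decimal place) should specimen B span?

Specimen A: after corrections the count is 13543 − 14 = 13529 varves.
A: Mean rate = 7841.7 mm / 13529 years ≈ 0.580 mm per year.
B's length ≈ 0.580 × 23080 = 13386.4 mm.

13386.4 mm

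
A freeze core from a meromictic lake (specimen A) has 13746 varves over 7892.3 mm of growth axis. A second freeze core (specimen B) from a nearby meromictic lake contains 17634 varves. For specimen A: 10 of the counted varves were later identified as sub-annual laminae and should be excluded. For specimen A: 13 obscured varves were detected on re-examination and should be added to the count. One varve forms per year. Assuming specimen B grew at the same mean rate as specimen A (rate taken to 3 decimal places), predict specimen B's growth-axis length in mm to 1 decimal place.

Specimen A: true varve count = 13746 − 10 + 13 = 13749.
A: 7892.3 mm over 13749 years gives 7892.3 / 13749 ≈ 0.574 mm/year.
Length of B = 0.574 × 17634 = 10121.9 mm.

10121.9 mm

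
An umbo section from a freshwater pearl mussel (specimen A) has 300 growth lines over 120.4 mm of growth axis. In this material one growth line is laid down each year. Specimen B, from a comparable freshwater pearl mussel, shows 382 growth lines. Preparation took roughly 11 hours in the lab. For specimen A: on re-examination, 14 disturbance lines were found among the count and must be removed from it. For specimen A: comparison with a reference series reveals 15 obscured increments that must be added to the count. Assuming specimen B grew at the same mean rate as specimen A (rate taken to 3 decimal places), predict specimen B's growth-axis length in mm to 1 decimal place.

152.8 mm

Specimen A: adjusted count: 300 − 14 + 15 = 301 growth lines.
A: Mean rate = 120.4 mm / 301 years ≈ 0.400 mm/yr.
Length of B = 0.400 × 382 = 152.8 mm.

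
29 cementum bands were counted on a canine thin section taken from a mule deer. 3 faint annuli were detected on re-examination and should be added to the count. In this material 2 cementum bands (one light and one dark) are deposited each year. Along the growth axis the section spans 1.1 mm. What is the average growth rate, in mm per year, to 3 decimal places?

0.069 mm per year

Adjusted count: 29 + 3 = 32 cementum bands.
With 2 cementum bands per year, 32 / 2 = 16 years.
1.1 mm over 16 years gives 1.1 / 16 ≈ 0.069 mm per year.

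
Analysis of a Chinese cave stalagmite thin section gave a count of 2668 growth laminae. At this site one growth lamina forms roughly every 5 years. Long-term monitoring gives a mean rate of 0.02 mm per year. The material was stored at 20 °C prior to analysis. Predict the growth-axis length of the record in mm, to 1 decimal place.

At 5 years per growth lamina, 2668 × 5 = 13340 years.
Predicted length = 0.02 mm/year × 13340 years = 266.8 mm.

266.8 mm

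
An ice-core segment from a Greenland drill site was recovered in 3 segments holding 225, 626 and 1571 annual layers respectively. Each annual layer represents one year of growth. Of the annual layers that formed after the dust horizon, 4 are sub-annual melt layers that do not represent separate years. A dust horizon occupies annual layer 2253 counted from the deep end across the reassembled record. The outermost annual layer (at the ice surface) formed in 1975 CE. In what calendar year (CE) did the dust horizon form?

1810 CE

Total annual layers = 225 + 626 + 1571 = 2422.
The dust horizon sits at annual layer 2253 from the deep end, so 2422 − 2253 = 169 annual layers formed after it.
169 − 4 false = 165 true annual layers after the dust horizon.
1975 − 165 = 1810 CE.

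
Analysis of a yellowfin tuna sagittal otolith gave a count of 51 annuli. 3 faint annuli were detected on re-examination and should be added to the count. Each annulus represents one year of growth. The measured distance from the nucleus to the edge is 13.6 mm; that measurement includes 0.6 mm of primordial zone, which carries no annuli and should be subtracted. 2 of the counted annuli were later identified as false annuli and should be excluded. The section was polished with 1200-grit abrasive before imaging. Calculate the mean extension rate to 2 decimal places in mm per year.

Correcting the raw count gives 51 − 2 + 3 = 52 true annuli.
The growth record spans 13.6 − 0.6 = 13.0 mm.
Mean rate = 13.0 mm / 52 years ≈ 0.25 mm per year.

0.25 mm per year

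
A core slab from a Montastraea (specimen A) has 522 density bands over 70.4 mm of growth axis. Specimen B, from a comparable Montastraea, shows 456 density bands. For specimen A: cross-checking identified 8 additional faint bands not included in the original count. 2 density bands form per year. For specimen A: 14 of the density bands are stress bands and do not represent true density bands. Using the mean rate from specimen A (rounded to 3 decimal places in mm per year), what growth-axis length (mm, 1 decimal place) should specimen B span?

Specimen A: adjusted count: 522 − 14 + 8 = 516 density bands.
Specimen A: dividing by 2 density bands per year: 516 / 2 = 258 years.
A: Mean rate = 70.4 mm / 258 years ≈ 0.273 mm/yr.
Specimen B: with 2 density bands per year, 456 / 2 = 228 years. Length of B = 0.273 × 228 = 62.2 mm.

62.2 mm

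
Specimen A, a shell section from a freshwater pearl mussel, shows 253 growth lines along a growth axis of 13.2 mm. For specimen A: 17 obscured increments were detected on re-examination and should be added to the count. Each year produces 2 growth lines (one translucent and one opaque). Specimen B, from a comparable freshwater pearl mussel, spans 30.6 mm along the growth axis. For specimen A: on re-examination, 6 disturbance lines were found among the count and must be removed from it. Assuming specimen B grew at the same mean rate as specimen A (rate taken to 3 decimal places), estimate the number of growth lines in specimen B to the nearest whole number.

612 growth lines

Specimen A: adjusted count: 253 − 6 + 17 = 264 growth lines.
Specimen A: 264 growth lines at 2 per year is 264 / 2 = 132 years.
A: Extension rate ≈ 13.2 / 132 = 0.100 mm/year.
Specimen B: 30.6 mm / 0.100 mm per year = 306.00 years; at 2 growth lines per year that is 306.00 × 2 ≈ 612 growth lines.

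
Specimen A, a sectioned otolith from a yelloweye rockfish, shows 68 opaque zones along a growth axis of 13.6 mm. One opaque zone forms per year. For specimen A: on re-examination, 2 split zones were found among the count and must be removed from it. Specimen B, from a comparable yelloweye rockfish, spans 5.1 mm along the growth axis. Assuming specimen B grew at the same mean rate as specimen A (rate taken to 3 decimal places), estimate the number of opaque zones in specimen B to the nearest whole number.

25 opaque zones

Specimen A: true opaque zone count = 68 − 2 = 66.
A: Extension rate ≈ 13.6 / 66 = 0.206 mm/year.
Specimen B: 5.1 mm / 0.206 mm per year = 24.76 years ≈ 25 opaque zones.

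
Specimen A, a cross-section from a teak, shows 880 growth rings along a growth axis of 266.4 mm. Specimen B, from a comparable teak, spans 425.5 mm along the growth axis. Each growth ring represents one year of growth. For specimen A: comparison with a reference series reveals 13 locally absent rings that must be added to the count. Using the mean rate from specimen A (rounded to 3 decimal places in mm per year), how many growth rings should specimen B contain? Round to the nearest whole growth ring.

Specimen A: after corrections the count is 880 + 13 = 893 growth rings.
A: 266.4 mm over 893 years gives 266.4 / 893 ≈ 0.298 mm/year.
For B, 425.5 / 0.298 = 1427.85 years ≈ 1428 growth rings.

1428 growth rings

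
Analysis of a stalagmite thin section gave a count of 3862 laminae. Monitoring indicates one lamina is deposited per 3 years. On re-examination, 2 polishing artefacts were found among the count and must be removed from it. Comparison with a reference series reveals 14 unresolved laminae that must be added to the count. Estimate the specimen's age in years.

True lamina count = 3862 − 2 + 14 = 3874.
Multiplying by 3 years per lamina: 3874 × 3 = 11622 years.

11622 years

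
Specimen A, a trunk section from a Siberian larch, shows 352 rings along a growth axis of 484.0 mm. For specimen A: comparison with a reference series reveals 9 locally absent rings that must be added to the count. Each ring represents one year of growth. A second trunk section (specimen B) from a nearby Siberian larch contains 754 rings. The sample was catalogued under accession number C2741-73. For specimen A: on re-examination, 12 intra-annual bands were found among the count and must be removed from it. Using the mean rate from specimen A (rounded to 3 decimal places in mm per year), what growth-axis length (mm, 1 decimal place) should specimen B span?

Specimen A: after corrections the count is 352 − 12 + 9 = 349 rings.
A: 484.0 mm over 349 years gives 484.0 / 349 ≈ 1.387 mm/year.
Length of B = 1.387 × 754 = 1045.8 mm.

1045.8 mm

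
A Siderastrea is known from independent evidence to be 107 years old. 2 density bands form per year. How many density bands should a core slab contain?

107 years at 2 density bands per year gives 107 × 2 = 214 density bands.
So 214 density bands should be present.

214 density bands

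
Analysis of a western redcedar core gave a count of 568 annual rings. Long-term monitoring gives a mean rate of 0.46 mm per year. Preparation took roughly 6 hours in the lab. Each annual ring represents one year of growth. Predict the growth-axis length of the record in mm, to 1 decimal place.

568 years of growth are recorded.
Length ≈ 0.46 × 568 = 261.3 mm.

261.3 mm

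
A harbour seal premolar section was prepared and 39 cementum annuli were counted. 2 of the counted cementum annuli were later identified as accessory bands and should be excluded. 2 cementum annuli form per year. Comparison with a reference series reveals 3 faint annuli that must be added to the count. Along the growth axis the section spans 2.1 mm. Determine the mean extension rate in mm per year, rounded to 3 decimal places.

After corrections the count is 39 − 2 + 3 = 40 cementum annuli.
Dividing by 2 cementum annuli per year: 40 / 2 = 20 years.
2.1 mm over 20 years gives 2.1 / 20 ≈ 0.105 mm per year.

0.105 mm per year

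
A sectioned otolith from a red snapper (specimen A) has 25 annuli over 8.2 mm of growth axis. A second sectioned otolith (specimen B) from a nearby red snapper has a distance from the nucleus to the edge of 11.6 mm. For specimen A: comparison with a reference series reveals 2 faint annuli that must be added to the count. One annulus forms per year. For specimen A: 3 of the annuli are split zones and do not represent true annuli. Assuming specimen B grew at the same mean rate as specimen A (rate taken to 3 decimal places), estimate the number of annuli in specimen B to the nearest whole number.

Specimen A: correcting the raw count gives 25 − 3 + 2 = 24 true annuli.
A: Extension rate ≈ 8.2 / 24 = 0.342 mm/year.
Specimen B: 11.6 mm / 0.342 mm per year = 33.92 years ≈ 34 annuli.

34 annuli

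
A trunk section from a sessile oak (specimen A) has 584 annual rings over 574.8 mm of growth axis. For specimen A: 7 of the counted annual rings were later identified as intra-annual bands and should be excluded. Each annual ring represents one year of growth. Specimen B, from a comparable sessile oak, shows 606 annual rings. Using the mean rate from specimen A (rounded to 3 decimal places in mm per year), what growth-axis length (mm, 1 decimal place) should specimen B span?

Specimen A: adjusted count: 584 − 7 = 577 annual rings.
A: Extension rate ≈ 574.8 / 577 = 0.996 mm/yr.
Length of B = 0.996 × 606 = 603.6 mm.

603.6 mm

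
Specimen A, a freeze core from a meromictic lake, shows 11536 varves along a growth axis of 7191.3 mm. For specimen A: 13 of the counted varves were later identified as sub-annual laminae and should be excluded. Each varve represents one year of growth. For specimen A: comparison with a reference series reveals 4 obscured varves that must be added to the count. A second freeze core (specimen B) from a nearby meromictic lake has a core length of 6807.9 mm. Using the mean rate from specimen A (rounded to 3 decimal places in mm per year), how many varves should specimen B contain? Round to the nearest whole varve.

Specimen A: correcting the raw count gives 11536 − 13 + 4 = 11527 true varves.
A: Extension rate ≈ 7191.3 / 11527 = 0.624 mm per year.
B spans 6807.9 / 0.624 = 10910.10 years ≈ 10910 varves.

10910 varves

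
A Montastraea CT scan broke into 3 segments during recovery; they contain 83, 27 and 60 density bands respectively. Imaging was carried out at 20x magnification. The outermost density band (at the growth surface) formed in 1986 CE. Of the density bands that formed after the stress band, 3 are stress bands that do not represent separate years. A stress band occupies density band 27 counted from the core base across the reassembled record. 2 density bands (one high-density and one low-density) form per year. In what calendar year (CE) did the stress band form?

Total density bands = 83 + 27 + 60 = 170.
170 − 27 = 143 density bands lie beyond the stress band toward the growth surface.
Removing the 3 false density bands leaves 143 − 3 = 140 true density bands beyond the stress band.
Dividing by 2 density bands per year: 140 / 2 = 70 years.
The density band at the growth surface is 1986 CE, so the stress band dates to 1986 − 70 = 1916 CE.

1916 CE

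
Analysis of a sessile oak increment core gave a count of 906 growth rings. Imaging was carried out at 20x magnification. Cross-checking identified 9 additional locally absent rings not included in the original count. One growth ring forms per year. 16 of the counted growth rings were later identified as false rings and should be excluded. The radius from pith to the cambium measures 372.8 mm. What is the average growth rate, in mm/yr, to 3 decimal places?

After corrections the count is 906 − 16 + 9 = 899 growth rings.
Extension rate ≈ 372.8 / 899 = 0.415 mm/yr.

0.415 mm/yr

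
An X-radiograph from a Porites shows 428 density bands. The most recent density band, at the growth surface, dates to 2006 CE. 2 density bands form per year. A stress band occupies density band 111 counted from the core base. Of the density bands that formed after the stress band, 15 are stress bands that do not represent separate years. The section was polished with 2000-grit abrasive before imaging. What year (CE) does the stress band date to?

The stress band sits at density band 111 from the core base, so 428 − 111 = 317 density bands formed after it.
Excluding 15 false density bands: 317 − 15 = 302.
With 2 density bands per year, 302 / 2 = 151 years.
Counting back 151 years from 2006 CE places the stress band in 2006 − 151 = 1855 CE.

1855 CE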